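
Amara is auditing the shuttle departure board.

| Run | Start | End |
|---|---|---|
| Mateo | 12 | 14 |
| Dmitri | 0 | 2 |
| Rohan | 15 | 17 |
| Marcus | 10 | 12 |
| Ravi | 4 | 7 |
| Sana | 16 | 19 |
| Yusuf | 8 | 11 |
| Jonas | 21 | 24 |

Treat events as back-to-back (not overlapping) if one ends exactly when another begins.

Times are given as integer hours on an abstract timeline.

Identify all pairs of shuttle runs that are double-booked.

Check each pair: they overlap iff neither finishes before the other starts.
Sorted by start: Dmitri, Ravi, Yusuf, Marcus, Mateo, Rohan, Sana, Jonas.
Ravi starts after Dmitri ends, so nothing later overlaps Dmitri either.
Yusuf starts after Ravi ends, so nothing later overlaps Ravi either.
Marcus starts before Yusuf ends → Yusuf and Marcus overlap.
Mateo starts after Yusuf ends, so nothing later overlaps Yusuf either.
Mateo starts exactly when Marcus ends (back-to-back, no overlap), so nothing later overlaps Marcus either.
Rohan starts after Mateo ends, so nothing later overlaps Mateo either.
Sana starts before Rohan ends → Rohan and Sana overlap.
Jonas starts after Rohan ends.
Jonas starts after Sana ends.

Marcus & Yusuf, Rohan & Sana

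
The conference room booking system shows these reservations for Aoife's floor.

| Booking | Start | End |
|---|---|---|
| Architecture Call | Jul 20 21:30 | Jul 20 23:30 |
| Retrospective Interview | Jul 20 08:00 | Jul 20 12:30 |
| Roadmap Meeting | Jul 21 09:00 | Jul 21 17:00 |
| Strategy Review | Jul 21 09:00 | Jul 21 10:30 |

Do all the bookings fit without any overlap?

No

Two intervals overlap when each starts before the other ends.
Sorted by start: Retrospective Interview, Architecture Call, Roadmap Meeting, Strategy Review.
Architecture Call starts after Retrospective Interview ends, so nothing later overlaps Retrospective Interview either.
Roadmap Meeting starts after Architecture Call ends, so nothing later overlaps Architecture Call either.
Strategy Review starts before Roadmap Meeting ends → Roadmap Meeting and Strategy Review overlap.
That's a conflict, so the schedule is not conflict-free.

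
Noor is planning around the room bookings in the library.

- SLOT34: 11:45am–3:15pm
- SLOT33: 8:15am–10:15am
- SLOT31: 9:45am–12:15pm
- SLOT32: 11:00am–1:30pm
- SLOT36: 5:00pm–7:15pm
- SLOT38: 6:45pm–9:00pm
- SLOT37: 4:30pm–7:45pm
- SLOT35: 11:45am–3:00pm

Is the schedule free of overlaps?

Sorted by start: SLOT33, SLOT31, SLOT32, SLOT34, SLOT35, SLOT37, SLOT36, SLOT38.
SLOT31 starts before SLOT33 ends → SLOT33 and SLOT31 overlap.
That's a conflict, so the schedule is not conflict-free.

No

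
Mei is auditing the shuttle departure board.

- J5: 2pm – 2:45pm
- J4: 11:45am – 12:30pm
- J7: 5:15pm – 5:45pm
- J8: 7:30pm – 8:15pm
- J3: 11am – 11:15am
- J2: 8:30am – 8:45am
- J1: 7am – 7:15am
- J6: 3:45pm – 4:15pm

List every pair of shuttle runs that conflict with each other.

no overlapping pairs

Check each pair: they overlap iff neither finishes before the other starts.
Sorted by start: J1, J2, J3, J4, J5, J6, J7, J8.
J2 starts after J1 ends, so J1 has no further overlaps.
J3 starts after J2 ends, so J2 has no further overlaps.
J4 starts after J3 ends, so J3 has no further overlaps.
J5 starts after J4 ends, so J4 has no further overlaps.
J6 starts after J5 ends, so J5 has no further overlaps.
J7 starts after J6 ends, so J6 has no further overlaps.
J8 starts after J7 ends.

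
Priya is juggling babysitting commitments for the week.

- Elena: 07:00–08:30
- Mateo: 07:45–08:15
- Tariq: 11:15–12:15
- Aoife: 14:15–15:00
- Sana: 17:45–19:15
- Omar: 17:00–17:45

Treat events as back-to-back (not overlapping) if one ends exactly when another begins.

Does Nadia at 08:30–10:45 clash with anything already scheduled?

Elena: ends 08:30 at or before Nadia starts 08:30 → clear.
Mateo: ends 08:15 at or before Nadia starts 08:30 → clear.
Tariq: starts 11:15 at or after Nadia ends 10:45 → clear.
Aoife: starts 14:15 at or after Nadia ends 10:45 → clear.
Omar: starts 17:00 at or after Nadia ends 10:45 → clear.
Sana: starts 17:45 at or after Nadia ends 10:45 → clear.

No — it doesn't clash with anything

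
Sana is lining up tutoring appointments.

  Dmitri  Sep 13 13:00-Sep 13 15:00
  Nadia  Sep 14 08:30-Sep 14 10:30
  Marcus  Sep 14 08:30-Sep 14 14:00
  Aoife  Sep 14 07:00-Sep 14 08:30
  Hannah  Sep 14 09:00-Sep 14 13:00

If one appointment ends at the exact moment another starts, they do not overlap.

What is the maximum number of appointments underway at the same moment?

3

Walk through starts and ends in time order (an end at T is processed before a start at T):
Sep 13 13:00 start Dmitri → 1
Sep 13 15:00 end Dmitri → 0
Sep 14 07:00 start Aoife → 1
Sep 14 08:30 end Aoife → 0
Sep 14 08:30 start Marcus → 1
Sep 14 08:30 start Nadia → 2
Sep 14 09:00 start Hannah → 3
Sep 14 10:30 end Nadia → 2
Sep 14 13:00 end Hannah → 1
Sep 14 14:00 end Marcus → 0
Peak is 3, at Sep 14 09:00 (Hannah, Marcus, Nadia).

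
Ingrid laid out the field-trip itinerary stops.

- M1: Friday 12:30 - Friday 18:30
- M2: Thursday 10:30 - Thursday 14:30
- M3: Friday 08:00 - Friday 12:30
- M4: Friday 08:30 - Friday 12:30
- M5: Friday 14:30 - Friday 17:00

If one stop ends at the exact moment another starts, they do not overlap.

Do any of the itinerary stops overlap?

Sorted by start: M2, M3, M4, M1, M5.
M3 starts after M2 ends; M2 is clear from here.
M4 starts before M3 ends → M3 and M4 overlap.
That's a conflict, so the schedule is not conflict-free.

Yes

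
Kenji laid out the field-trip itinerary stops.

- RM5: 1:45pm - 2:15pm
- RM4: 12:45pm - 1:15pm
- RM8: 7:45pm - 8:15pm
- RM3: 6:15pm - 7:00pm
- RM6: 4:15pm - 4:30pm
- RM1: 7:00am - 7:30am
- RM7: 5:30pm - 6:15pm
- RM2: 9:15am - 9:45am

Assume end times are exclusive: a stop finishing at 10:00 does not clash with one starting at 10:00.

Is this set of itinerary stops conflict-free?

Check each pair: they overlap iff neither finishes before the other starts.
Sorted by start: RM1, RM2, RM4, RM5, RM6, RM7, RM3, RM8.
RM2 starts after RM1 ends; RM1 is clear from here.
RM4 starts after RM2 ends; RM2 is clear from here.
RM5 starts after RM4 ends; RM4 is clear from here.
RM6 starts after RM5 ends; RM5 is clear from here.
RM7 starts after RM6 ends; RM6 is clear from here.
RM3 starts exactly when RM7 ends (back-to-back, no overlap); RM7 is clear from here.
RM8 starts after RM3 ends.
Every pair is clear; the schedule has no overlaps.

Yes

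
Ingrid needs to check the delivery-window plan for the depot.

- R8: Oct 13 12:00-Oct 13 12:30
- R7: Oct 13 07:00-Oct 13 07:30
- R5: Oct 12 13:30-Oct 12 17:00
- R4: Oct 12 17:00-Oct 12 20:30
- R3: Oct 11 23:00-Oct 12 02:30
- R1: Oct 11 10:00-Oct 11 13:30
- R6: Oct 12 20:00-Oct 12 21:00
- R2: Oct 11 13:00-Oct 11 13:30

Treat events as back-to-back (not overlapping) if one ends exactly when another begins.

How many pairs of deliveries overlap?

2

Sorted by start: R1, R2, R3, R5, R4, R6, R7, R8.
R2 starts before R1 ends → R1 and R2 overlap.
R3 starts after R1 ends, so R1 has no further overlaps.
R3 starts after R2 ends, so R2 has no further overlaps.
R5 starts after R3 ends, so R3 has no further overlaps.
R4 starts exactly when R5 ends (back-to-back, no overlap), so R5 has no further overlaps.
R6 starts before R4 ends → R4 and R6 overlap.
R7 starts after R4 ends, so R4 has no further overlaps.
R7 starts after R6 ends, so R6 has no further overlaps.
R8 starts after R7 ends.
Overlapping pairs: R1 & R2, R4 & R6 — 2 in total.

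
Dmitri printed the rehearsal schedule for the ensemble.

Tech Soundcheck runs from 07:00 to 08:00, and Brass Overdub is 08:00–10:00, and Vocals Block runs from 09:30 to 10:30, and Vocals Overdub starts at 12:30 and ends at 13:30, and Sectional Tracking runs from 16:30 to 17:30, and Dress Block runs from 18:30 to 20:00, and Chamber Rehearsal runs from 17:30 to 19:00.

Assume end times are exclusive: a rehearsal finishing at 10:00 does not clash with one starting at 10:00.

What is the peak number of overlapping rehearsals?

2

Sort all start/end points and keep a running count:
07:00 start Tech Soundcheck → 1
08:00 end Tech Soundcheck → 0
08:00 start Brass Overdub → 1
09:30 start Vocals Block → 2
10:00 end Brass Overdub → 1
10:30 end Vocals Block → 0
12:30 start Vocals Overdub → 1
13:30 end Vocals Overdub → 0
16:30 start Sectional Tracking → 1
17:30 end Sectional Tracking → 0
17:30 start Chamber Rehearsal → 1
18:30 start Dress Block → 2
19:00 end Chamber Rehearsal → 1
20:00 end Dress Block → 0
Peak is 2, at 09:30 (Brass Overdub, Vocals Block).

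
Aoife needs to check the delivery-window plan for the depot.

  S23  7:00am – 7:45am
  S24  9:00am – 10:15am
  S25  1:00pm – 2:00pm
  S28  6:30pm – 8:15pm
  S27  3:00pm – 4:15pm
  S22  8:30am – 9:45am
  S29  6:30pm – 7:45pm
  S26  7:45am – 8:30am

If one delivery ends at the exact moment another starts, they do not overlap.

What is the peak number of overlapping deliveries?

Sort all start/end points and keep a running count:
7:00am start S23 → 1
7:45am end S23 → 0
7:45am start S26 → 1
8:30am end S26 → 0
8:30am start S22 → 1
9:00am start S24 → 2
9:45am end S22 → 1
10:15am end S24 → 0
1:00pm start S25 → 1
2:00pm end S25 → 0
3:00pm start S27 → 1
4:15pm end S27 → 0
6:30pm start S28 → 1
6:30pm start S29 → 2
7:45pm end S29 → 1
8:15pm end S28 → 0
Peak is 2, at 9:00am (S22, S24).

2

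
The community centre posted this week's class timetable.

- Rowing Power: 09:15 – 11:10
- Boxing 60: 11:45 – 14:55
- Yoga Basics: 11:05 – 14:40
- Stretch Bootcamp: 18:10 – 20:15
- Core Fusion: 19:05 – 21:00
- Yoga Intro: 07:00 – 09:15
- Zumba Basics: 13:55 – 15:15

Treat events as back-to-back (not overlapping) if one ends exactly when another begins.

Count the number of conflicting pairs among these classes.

Sorted by start: Yoga Intro, Rowing Power, Yoga Basics, Boxing 60, Zumba Basics, Stretch Bootcamp, Core Fusion.
Rowing Power starts exactly when Yoga Intro ends (back-to-back, no overlap), so Yoga Intro has no further overlaps.
Yoga Basics starts before Rowing Power ends → Rowing Power and Yoga Basics overlap.
Boxing 60 starts after Rowing Power ends, so Rowing Power has no further overlaps.
Boxing 60 starts before Yoga Basics ends → Yoga Basics and Boxing 60 overlap.
Zumba Basics starts before Yoga Basics ends → Yoga Basics and Zumba Basics overlap.
Stretch Bootcamp starts after Yoga Basics ends, so Yoga Basics has no further overlaps.
Zumba Basics starts before Boxing 60 ends → Boxing 60 and Zumba Basics overlap.
Stretch Bootcamp starts after Boxing 60 ends, so Boxing 60 has no further overlaps.
Stretch Bootcamp starts after Zumba Basics ends, so Zumba Basics has no further overlaps.
Core Fusion starts before Stretch Bootcamp ends → Stretch Bootcamp and Core Fusion overlap.
Overlapping pairs: Boxing 60 & Yoga Basics, Boxing 60 & Zumba Basics, Core Fusion & Stretch Bootcamp, Rowing Power & Yoga Basics, Yoga Basics & Zumba Basics — 5 in total.

5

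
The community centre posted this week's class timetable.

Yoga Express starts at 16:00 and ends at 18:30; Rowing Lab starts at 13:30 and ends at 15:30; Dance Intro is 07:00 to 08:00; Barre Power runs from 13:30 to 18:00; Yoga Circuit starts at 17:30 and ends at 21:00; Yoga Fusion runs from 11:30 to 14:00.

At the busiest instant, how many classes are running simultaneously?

Sweep the timeline, counting +1 at each start and −1 at each end (ends before starts at a tie):
07:00 start Dance Intro → 1
08:00 end Dance Intro → 0
11:30 start Yoga Fusion → 1
13:30 start Barre Power → 2
13:30 start Rowing Lab → 3
14:00 end Yoga Fusion → 2
15:30 end Rowing Lab → 1
16:00 start Yoga Express → 2
17:30 start Yoga Circuit → 3
18:00 end Barre Power → 2
18:30 end Yoga Express → 1
21:00 end Yoga Circuit → 0
Peak is 3, at 13:30 (Barre Power, Rowing Lab, Yoga Fusion).

3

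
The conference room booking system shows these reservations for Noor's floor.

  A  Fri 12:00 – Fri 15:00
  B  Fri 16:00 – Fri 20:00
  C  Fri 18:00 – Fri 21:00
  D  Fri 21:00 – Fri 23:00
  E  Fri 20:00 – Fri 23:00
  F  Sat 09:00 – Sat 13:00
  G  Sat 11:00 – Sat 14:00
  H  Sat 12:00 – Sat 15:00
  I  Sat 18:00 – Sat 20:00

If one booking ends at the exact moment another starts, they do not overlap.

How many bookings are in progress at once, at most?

3

Sort all start/end points and keep a running count:
Fri 12:00 start A → 1
Fri 15:00 end A → 0
Fri 16:00 start B → 1
Fri 18:00 start C → 2
Fri 20:00 end B → 1
Fri 20:00 start E → 2
Fri 21:00 end C → 1
Fri 21:00 start D → 2
Fri 23:00 end D → 1
Fri 23:00 end E → 0
Sat 09:00 start F → 1
Sat 11:00 start G → 2
Sat 12:00 start H → 3
Sat 13:00 end F → 2
Sat 14:00 end G → 1
Sat 15:00 end H → 0
Sat 18:00 start I → 1
Sat 20:00 end I → 0
Peak is 3, at Sat 12:00 (F, G, H).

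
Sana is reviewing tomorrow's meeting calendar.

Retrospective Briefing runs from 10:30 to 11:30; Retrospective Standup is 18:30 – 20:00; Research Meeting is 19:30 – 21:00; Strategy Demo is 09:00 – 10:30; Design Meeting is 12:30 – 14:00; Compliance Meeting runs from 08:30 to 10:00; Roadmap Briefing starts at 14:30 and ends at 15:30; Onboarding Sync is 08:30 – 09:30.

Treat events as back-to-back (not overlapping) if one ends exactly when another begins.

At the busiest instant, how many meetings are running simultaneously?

Walk through starts and ends in time order (an end at T is processed before a start at T):
08:30 start Compliance Meeting → 1
08:30 start Onboarding Sync → 2
09:00 start Strategy Demo → 3
09:30 end Onboarding Sync → 2
10:00 end Compliance Meeting → 1
10:30 end Strategy Demo → 0
10:30 start Retrospective Briefing → 1
11:30 end Retrospective Briefing → 0
12:30 start Design Meeting → 1
14:00 end Design Meeting → 0
14:30 start Roadmap Briefing → 1
15:30 end Roadmap Briefing → 0
18:30 start Retrospective Standup → 1
19:30 start Research Meeting → 2
20:00 end Retrospective Standup → 1
21:00 end Research Meeting → 0
Peak is 3, at 09:00 (Compliance Meeting, Onboarding Sync, Strategy Demo).

3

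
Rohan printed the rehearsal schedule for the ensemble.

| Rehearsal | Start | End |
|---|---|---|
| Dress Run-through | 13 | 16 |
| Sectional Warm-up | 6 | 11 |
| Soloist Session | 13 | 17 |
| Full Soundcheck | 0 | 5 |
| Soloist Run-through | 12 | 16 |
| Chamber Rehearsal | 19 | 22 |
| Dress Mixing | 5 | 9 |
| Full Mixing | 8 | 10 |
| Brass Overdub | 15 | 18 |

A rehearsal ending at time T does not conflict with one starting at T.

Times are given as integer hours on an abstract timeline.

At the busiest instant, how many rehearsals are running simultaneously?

4

Sweep the timeline, counting +1 at each start and −1 at each end (ends before starts at a tie):
0 start Full Soundcheck → 1
5 end Full Soundcheck → 0
5 start Dress Mixing → 1
6 start Sectional Warm-up → 2
8 start Full Mixing → 3
9 end Dress Mixing → 2
10 end Full Mixing → 1
11 end Sectional Warm-up → 0
12 start Soloist Run-through → 1
13 start Dress Run-through → 2
13 start Soloist Session → 3
15 start Brass Overdub → 4
16 end Dress Run-through → 3
16 end Soloist Run-through → 2
17 end Soloist Session → 1
18 end Brass Overdub → 0
19 start Chamber Rehearsal → 1
22 end Chamber Rehearsal → 0
Peak is 4, at 15 (Brass Overdub, Dress Run-through, Soloist Run-through, Soloist Session).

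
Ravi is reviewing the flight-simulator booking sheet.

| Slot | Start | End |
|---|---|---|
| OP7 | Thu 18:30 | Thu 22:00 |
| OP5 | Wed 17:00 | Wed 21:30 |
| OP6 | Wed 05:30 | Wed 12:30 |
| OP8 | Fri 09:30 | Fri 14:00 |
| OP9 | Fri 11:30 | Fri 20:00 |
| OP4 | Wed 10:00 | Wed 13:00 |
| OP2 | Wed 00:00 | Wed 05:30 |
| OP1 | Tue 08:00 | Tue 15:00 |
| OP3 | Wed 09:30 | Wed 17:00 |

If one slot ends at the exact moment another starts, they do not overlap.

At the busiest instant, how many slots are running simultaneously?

3

Sweep the timeline, counting +1 at each start and −1 at each end (ends before starts at a tie):
Tue 08:00 start OP1 → 1
Tue 15:00 end OP1 → 0
Wed 00:00 start OP2 → 1
Wed 05:30 end OP2 → 0
Wed 05:30 start OP6 → 1
Wed 09:30 start OP3 → 2
Wed 10:00 start OP4 → 3
Wed 12:30 end OP6 → 2
Wed 13:00 end OP4 → 1
Wed 17:00 end OP3 → 0
Wed 17:00 start OP5 → 1
Wed 21:30 end OP5 → 0
Thu 18:30 start OP7 → 1
Thu 22:00 end OP7 → 0
Fri 09:30 start OP8 → 1
Fri 11:30 start OP9 → 2
Fri 14:00 end OP8 → 1
Fri 20:00 end OP9 → 0
Peak is 3, at Wed 10:00 (OP3, OP4, OP6).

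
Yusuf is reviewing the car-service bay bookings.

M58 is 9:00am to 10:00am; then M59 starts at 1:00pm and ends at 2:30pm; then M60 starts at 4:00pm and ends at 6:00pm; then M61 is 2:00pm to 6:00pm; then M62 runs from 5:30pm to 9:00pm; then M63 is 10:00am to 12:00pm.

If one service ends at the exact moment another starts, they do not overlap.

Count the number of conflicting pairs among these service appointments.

Sorted by start: M58, M63, M59, M61, M60, M62.
M63 starts exactly when M58 ends (back-to-back, no overlap), so M58 has no further overlaps.
M59 starts after M63 ends, so M63 has no further overlaps.
M61 starts before M59 ends → M59 and M61 overlap.
M60 starts after M59 ends, so M59 has no further overlaps.
M60 starts before M61 ends → M61 and M60 overlap.
M62 starts before M61 ends → M61 and M62 overlap.
M62 starts before M60 ends → M60 and M62 overlap.
Overlapping pairs: M59 & M61, M60 & M61, M60 & M62, M61 & M62 — 4 in total.

4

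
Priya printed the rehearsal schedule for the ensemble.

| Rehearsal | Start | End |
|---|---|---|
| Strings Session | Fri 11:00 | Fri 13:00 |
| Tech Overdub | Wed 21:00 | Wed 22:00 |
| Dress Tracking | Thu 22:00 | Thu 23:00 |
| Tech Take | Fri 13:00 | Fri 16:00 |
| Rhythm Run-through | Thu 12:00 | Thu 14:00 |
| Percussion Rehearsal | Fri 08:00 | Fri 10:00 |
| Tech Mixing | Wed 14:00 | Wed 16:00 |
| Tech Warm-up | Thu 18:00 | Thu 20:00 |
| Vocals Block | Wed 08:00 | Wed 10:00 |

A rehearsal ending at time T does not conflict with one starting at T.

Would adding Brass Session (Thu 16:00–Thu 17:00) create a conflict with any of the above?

No — it doesn't clash with anything

Vocals Block: ends Wed 10:00 at or before Brass Session starts Thu 16:00 → clear.
Tech Mixing: ends Wed 16:00 at or before Brass Session starts Thu 16:00 → clear.
Tech Overdub: ends Wed 22:00 at or before Brass Session starts Thu 16:00 → clear.
Rhythm Run-through: ends Thu 14:00 at or before Brass Session starts Thu 16:00 → clear.
Tech Warm-up: starts Thu 18:00 at or after Brass Session ends Thu 17:00 → clear.
Dress Tracking: starts Thu 22:00 at or after Brass Session ends Thu 17:00 → clear.
Percussion Rehearsal: starts Fri 08:00 at or after Brass Session ends Thu 17:00 → clear.
Strings Session: starts Fri 11:00 at or after Brass Session ends Thu 17:00 → clear.
Tech Take: starts Fri 13:00 at or after Brass Session ends Thu 17:00 → clear.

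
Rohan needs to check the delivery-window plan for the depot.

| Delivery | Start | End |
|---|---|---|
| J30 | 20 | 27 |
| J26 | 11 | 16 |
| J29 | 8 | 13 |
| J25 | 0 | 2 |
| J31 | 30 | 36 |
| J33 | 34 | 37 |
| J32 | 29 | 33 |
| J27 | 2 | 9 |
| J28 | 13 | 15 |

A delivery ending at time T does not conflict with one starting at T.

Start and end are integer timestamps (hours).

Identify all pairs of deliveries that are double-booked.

Two intervals overlap when each starts before the other ends.
Sorted by start: J25, J27, J29, J26, J28, J30, J32, J31, J33.
J27 starts exactly when J25 ends (back-to-back, no overlap) — done with J25.
J29 starts before J27 ends → J27 and J29 overlap.
J26 starts after J27 ends — done with J27.
J26 starts before J29 ends → J29 and J26 overlap.
J28 starts exactly when J29 ends (back-to-back, no overlap) — done with J29.
J28 starts before J26 ends → J26 and J28 overlap.
J30 starts after J26 ends — done with J26.
J30 starts after J28 ends — done with J28.
J32 starts after J30 ends — done with J30.
J31 starts before J32 ends → J32 and J31 overlap.
J33 starts after J32 ends.
J33 starts before J31 ends → J31 and J33 overlap.

J26 & J28, J26 & J29, J27 & J29, J31 & J32, J31 & J33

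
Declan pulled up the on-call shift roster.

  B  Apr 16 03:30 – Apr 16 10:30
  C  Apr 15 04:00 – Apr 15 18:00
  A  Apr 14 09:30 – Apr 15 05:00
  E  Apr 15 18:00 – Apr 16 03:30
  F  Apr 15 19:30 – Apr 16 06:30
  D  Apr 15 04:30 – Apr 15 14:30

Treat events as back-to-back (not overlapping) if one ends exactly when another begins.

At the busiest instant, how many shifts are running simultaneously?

Walk through starts and ends in time order (an end at T is processed before a start at T):
Apr 14 09:30 start A → 1
Apr 15 04:00 start C → 2
Apr 15 04:30 start D → 3
Apr 15 05:00 end A → 2
Apr 15 14:30 end D → 1
Apr 15 18:00 end C → 0
Apr 15 18:00 start E → 1
Apr 15 19:30 start F → 2
Apr 16 03:30 end E → 1
Apr 16 03:30 start B → 2
Apr 16 06:30 end F → 1
Apr 16 10:30 end B → 0
Peak is 3, at Apr 15 04:30 (A, C, D).

3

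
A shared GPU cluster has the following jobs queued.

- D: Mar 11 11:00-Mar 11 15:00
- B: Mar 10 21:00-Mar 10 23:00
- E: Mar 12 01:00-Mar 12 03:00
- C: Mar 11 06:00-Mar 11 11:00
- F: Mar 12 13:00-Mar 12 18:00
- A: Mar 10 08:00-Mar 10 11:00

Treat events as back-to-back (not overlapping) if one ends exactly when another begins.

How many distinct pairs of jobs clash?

Sorted by start: A, B, C, D, E, F.
B starts after A ends — done with A.
C starts after B ends — done with B.
D starts exactly when C ends (back-to-back, no overlap) — done with C.
E starts after D ends — done with D.
F starts after E ends.
No pair overlaps.

0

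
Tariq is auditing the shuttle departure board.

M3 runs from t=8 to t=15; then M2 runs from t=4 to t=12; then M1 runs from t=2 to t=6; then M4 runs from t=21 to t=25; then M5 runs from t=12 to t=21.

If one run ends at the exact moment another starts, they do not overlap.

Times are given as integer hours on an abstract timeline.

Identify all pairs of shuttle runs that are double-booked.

Check each pair: they overlap iff neither finishes before the other starts.
Sorted by start: M1, M2, M3, M5, M4.
M2 starts before M1 ends → M1 and M2 overlap.
M3 starts after M1 ends, so M1 has no further overlaps.
M3 starts before M2 ends → M2 and M3 overlap.
M5 starts exactly when M2 ends (back-to-back, no overlap), so M2 has no further overlaps.
M5 starts before M3 ends → M3 and M5 overlap.
M4 starts after M3 ends.
M4 starts exactly when M5 ends (back-to-back, no overlap).

M1 & M2, M2 & M3, M3 & M5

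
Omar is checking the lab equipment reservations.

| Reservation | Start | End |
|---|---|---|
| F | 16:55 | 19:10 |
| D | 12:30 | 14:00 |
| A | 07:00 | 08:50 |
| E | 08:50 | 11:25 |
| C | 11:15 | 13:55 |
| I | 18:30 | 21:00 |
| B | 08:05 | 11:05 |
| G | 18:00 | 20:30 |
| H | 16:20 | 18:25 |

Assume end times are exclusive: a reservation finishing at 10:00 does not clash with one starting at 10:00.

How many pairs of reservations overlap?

9

Sorted by start: A, B, E, C, D, H, F, G, I.
B starts before A ends → A and B overlap.
E starts exactly when A ends (back-to-back, no overlap); A is clear from here.
E starts before B ends → B and E overlap.
C starts after B ends; B is clear from here.
C starts before E ends → E and C overlap.
D starts after E ends; E is clear from here.
D starts before C ends → C and D overlap.
H starts after C ends; C is clear from here.
H starts after D ends; D is clear from here.
F starts before H ends → H and F overlap.
G starts before H ends → H and G overlap.
I starts after H ends.
G starts before F ends → F and G overlap.
I starts before F ends → F and I overlap.
I starts before G ends → G and I overlap.
Overlapping pairs: A & B, B & E, C & D, C & E, F & G, F & H, F & I, G & H, G & I — 9 in total.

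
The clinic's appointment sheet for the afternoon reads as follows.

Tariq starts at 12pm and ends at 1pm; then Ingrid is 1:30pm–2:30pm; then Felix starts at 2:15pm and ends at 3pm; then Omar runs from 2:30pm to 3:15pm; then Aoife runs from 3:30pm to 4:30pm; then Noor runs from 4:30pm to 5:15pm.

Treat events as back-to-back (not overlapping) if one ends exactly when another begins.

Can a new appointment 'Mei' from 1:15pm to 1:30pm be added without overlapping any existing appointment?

Tariq: ends 1pm at or before Mei starts 1:15pm → clear.
Ingrid: starts 1:30pm at or after Mei ends 1:30pm → clear.
Felix: starts 2:15pm at or after Mei ends 1:30pm → clear.
Omar: starts 2:30pm at or after Mei ends 1:30pm → clear.
Aoife: starts 3:30pm at or after Mei ends 1:30pm → clear.
Noor: starts 4:30pm at or after Mei ends 1:30pm → clear.

Yes — the slot is free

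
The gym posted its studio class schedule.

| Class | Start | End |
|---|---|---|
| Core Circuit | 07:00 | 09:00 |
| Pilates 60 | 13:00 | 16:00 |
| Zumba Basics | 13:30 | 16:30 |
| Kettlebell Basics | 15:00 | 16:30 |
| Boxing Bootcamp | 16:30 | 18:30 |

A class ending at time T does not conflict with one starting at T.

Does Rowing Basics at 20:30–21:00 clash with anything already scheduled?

Core Circuit: ends 09:00 at or before Rowing Basics starts 20:30 → clear.
Pilates 60: ends 16:00 at or before Rowing Basics starts 20:30 → clear.
Zumba Basics: ends 16:30 at or before Rowing Basics starts 20:30 → clear.
Kettlebell Basics: ends 16:30 at or before Rowing Basics starts 20:30 → clear.
Boxing Bootcamp: ends 18:30 at or before Rowing Basics starts 20:30 → clear.

No — it doesn't clash with anything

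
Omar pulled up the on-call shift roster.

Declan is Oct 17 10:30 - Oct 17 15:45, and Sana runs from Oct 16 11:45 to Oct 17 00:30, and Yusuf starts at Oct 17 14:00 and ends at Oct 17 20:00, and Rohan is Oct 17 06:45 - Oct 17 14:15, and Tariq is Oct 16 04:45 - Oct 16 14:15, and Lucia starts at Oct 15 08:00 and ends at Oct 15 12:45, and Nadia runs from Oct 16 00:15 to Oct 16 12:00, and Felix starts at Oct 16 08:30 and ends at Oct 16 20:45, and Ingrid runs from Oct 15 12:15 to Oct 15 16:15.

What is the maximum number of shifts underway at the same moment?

4

Walk through starts and ends in time order (an end at T is processed before a start at T):
Oct 15 08:00 start Lucia → 1
Oct 15 12:15 start Ingrid → 2
Oct 15 12:45 end Lucia → 1
Oct 15 16:15 end Ingrid → 0
Oct 16 00:15 start Nadia → 1
Oct 16 04:45 start Tariq → 2
Oct 16 08:30 start Felix → 3
Oct 16 11:45 start Sana → 4
Oct 16 12:00 end Nadia → 3
Oct 16 14:15 end Tariq → 2
Oct 16 20:45 end Felix → 1
Oct 17 00:30 end Sana → 0
Oct 17 06:45 start Rohan → 1
Oct 17 10:30 start Declan → 2
Oct 17 14:00 start Yusuf → 3
Oct 17 14:15 end Rohan → 2
Oct 17 15:45 end Declan → 1
Oct 17 20:00 end Yusuf → 0
Peak is 4, at Oct 16 11:45 (Felix, Nadia, Sana, Tariq).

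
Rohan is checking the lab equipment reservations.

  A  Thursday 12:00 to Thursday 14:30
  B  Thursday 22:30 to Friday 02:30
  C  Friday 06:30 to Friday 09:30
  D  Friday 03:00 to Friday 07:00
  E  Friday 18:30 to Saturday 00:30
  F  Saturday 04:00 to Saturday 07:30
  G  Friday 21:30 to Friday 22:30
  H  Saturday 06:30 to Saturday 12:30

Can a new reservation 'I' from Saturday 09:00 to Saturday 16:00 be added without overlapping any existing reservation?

A: ends Thursday 14:30 at or before I starts Saturday 09:00 → clear.
B: ends Friday 02:30 at or before I starts Saturday 09:00 → clear.
D: ends Friday 07:00 at or before I starts Saturday 09:00 → clear.
C: ends Friday 09:30 at or before I starts Saturday 09:00 → clear.
E: ends Saturday 00:30 at or before I starts Saturday 09:00 → clear.
G: ends Friday 22:30 at or before I starts Saturday 09:00 → clear.
F: ends Saturday 07:30 at or before I starts Saturday 09:00 → clear.
H: starts Saturday 06:30 before I ends Saturday 16:00, and ends Saturday 12:30 after I starts Saturday 09:00 → overlap.
I overlaps H.

No — it overlaps H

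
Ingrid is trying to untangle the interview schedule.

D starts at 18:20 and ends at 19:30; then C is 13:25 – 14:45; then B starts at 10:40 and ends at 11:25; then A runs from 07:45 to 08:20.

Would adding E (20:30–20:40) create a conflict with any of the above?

A: ends 08:20 at or before E starts 20:30 → clear.
B: ends 11:25 at or before E starts 20:30 → clear.
C: ends 14:45 at or before E starts 20:30 → clear.
D: ends 19:30 at or before E starts 20:30 → clear.

No — it doesn't clash with anything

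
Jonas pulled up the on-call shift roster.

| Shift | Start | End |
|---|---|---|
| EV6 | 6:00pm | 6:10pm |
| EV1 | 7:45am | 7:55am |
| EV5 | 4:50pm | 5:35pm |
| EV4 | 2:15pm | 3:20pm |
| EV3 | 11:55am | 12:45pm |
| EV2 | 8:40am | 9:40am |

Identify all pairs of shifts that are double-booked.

none

Check each pair: they overlap iff neither finishes before the other starts.
Sorted by start: EV1, EV2, EV3, EV4, EV5, EV6.
EV2 starts after EV1 ends, so nothing later overlaps EV1 either.
EV3 starts after EV2 ends, so nothing later overlaps EV2 either.
EV4 starts after EV3 ends, so nothing later overlaps EV3 either.
EV5 starts after EV4 ends, so nothing later overlaps EV4 either.
EV6 starts after EV5 ends.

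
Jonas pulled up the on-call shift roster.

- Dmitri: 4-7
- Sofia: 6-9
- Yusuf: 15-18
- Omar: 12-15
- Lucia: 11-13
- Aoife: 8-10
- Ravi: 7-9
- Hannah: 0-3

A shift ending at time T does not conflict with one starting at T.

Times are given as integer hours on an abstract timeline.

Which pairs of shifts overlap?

Aoife & Ravi, Aoife & Sofia, Dmitri & Sofia, Lucia & Omar, Ravi & Sofia

Check each pair: they overlap iff neither finishes before the other starts.
Sorted by start: Hannah, Dmitri, Sofia, Ravi, Aoife, Lucia, Omar, Yusuf.
Dmitri starts after Hannah ends — done with Hannah.
Sofia starts before Dmitri ends → Dmitri and Sofia overlap.
Ravi starts exactly when Dmitri ends (back-to-back, no overlap) — done with Dmitri.
Ravi starts before Sofia ends → Sofia and Ravi overlap.
Aoife starts before Sofia ends → Sofia and Aoife overlap.
Lucia starts after Sofia ends — done with Sofia.
Aoife starts before Ravi ends → Ravi and Aoife overlap.
Lucia starts after Ravi ends — done with Ravi.
Lucia starts after Aoife ends — done with Aoife.
Omar starts before Lucia ends → Lucia and Omar overlap.
Yusuf starts after Lucia ends.
Yusuf starts exactly when Omar ends (back-to-back, no overlap).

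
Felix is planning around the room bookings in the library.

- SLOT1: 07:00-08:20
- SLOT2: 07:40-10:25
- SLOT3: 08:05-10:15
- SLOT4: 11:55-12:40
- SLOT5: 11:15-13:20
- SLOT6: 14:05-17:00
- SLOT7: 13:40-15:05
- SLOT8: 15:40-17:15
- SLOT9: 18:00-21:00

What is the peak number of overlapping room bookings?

Walk through starts and ends in time order (an end at T is processed before a start at T):
07:00 start SLOT1 → 1
07:40 start SLOT2 → 2
08:05 start SLOT3 → 3
08:20 end SLOT1 → 2
10:15 end SLOT3 → 1
10:25 end SLOT2 → 0
11:15 start SLOT5 → 1
11:55 start SLOT4 → 2
12:40 end SLOT4 → 1
13:20 end SLOT5 → 0
13:40 start SLOT7 → 1
14:05 start SLOT6 → 2
15:05 end SLOT7 → 1
15:40 start SLOT8 → 2
17:00 end SLOT6 → 1
17:15 end SLOT8 → 0
18:00 start SLOT9 → 1
21:00 end SLOT9 → 0
Peak is 3, at 08:05 (SLOT1, SLOT2, SLOT3).

3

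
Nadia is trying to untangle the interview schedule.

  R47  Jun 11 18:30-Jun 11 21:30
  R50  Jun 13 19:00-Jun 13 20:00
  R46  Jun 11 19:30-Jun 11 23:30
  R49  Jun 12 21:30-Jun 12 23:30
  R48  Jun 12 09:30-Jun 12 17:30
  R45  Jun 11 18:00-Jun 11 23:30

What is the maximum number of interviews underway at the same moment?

Walk through starts and ends in time order (an end at T is processed before a start at T):
Jun 11 18:00 start R45 → 1
Jun 11 18:30 start R47 → 2
Jun 11 19:30 start R46 → 3
Jun 11 21:30 end R47 → 2
Jun 11 23:30 end R45 → 1
Jun 11 23:30 end R46 → 0
Jun 12 09:30 start R48 → 1
Jun 12 17:30 end R48 → 0
Jun 12 21:30 start R49 → 1
Jun 12 23:30 end R49 → 0
Jun 13 19:00 start R50 → 1
Jun 13 20:00 end R50 → 0
Peak is 3, at Jun 11 19:30 (R45, R46, R47).

3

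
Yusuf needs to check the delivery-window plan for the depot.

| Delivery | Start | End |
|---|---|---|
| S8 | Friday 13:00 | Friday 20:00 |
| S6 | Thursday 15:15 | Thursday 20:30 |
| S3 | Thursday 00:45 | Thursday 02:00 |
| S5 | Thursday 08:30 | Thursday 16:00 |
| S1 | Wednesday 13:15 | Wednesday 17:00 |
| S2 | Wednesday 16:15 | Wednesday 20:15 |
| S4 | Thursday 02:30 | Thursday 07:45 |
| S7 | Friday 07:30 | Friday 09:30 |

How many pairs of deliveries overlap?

2

Sorted by start: S1, S2, S3, S4, S5, S6, S7, S8.
S2 starts before S1 ends → S1 and S2 overlap.
S3 starts after S1 ends; S1 is clear from here.
S3 starts after S2 ends; S2 is clear from here.
S4 starts after S3 ends; S3 is clear from here.
S5 starts after S4 ends; S4 is clear from here.
S6 starts before S5 ends → S5 and S6 overlap.
S7 starts after S5 ends; S5 is clear from here.
S7 starts after S6 ends; S6 is clear from here.
S8 starts after S7 ends.
Overlapping pairs: S1 & S2, S5 & S6 — 2 in total.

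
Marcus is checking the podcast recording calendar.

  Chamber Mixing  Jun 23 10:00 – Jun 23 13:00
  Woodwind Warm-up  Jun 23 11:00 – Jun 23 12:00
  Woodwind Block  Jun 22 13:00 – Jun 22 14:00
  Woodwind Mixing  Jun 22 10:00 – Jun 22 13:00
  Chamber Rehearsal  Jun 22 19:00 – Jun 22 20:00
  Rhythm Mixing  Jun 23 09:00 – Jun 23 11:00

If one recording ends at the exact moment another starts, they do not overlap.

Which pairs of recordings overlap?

Chamber Mixing & Rhythm Mixing, Chamber Mixing & Woodwind Warm-up

Sorted by start: Woodwind Mixing, Woodwind Block, Chamber Rehearsal, Rhythm Mixing, Chamber Mixing, Woodwind Warm-up.
Woodwind Block starts exactly when Woodwind Mixing ends (back-to-back, no overlap), so Woodwind Mixing has no further overlaps.
Chamber Rehearsal starts after Woodwind Block ends, so Woodwind Block has no further overlaps.
Rhythm Mixing starts after Chamber Rehearsal ends, so Chamber Rehearsal has no further overlaps.
Chamber Mixing starts before Rhythm Mixing ends → Rhythm Mixing and Chamber Mixing overlap.
Woodwind Warm-up starts exactly when Rhythm Mixing ends (back-to-back, no overlap).
Woodwind Warm-up starts before Chamber Mixing ends → Chamber Mixing and Woodwind Warm-up overlap.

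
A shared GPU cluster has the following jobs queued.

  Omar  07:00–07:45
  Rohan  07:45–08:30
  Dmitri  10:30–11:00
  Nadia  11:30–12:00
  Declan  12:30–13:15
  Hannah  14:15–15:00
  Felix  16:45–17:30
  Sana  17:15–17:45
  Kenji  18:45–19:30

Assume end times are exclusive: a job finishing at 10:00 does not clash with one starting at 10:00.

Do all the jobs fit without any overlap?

Two intervals overlap when each starts before the other ends.
Sorted by start: Omar, Rohan, Dmitri, Nadia, Declan, Hannah, Felix, Sana, Kenji.
Rohan starts exactly when Omar ends (back-to-back, no overlap), so nothing later overlaps Omar either.
Dmitri starts after Rohan ends, so nothing later overlaps Rohan either.
Nadia starts after Dmitri ends, so nothing later overlaps Dmitri either.
Declan starts after Nadia ends, so nothing later overlaps Nadia either.
Hannah starts after Declan ends, so nothing later overlaps Declan either.
Felix starts after Hannah ends, so nothing later overlaps Hannah either.
Sana starts before Felix ends → Felix and Sana overlap.
That's a conflict, so the schedule is not conflict-free.

No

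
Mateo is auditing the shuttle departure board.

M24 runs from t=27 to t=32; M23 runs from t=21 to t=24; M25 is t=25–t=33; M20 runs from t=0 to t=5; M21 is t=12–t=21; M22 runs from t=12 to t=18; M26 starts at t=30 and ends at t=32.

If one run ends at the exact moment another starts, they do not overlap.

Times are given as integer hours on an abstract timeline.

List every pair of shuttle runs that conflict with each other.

Sorted by start: M20, M21, M22, M23, M25, M24, M26.
M21 starts after M20 ends, so nothing later overlaps M20 either.
M22 starts before M21 ends → M21 and M22 overlap.
M23 starts exactly when M21 ends (back-to-back, no overlap), so nothing later overlaps M21 either.
M23 starts after M22 ends, so nothing later overlaps M22 either.
M25 starts after M23 ends, so nothing later overlaps M23 either.
M24 starts before M25 ends → M25 and M24 overlap.
M26 starts before M25 ends → M25 and M26 overlap.
M26 starts before M24 ends → M24 and M26 overlap.

M21 & M22, M24 & M25, M24 & M26, M25 & M26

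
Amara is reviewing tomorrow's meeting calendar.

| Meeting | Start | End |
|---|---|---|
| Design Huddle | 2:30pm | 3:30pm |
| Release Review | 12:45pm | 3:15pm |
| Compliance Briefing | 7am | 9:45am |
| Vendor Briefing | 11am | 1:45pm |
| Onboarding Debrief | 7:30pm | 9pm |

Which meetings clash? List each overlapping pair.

Check each pair: they overlap iff neither finishes before the other starts.
Sorted by start: Compliance Briefing, Vendor Briefing, Release Review, Design Huddle, Onboarding Debrief.
Vendor Briefing starts after Compliance Briefing ends, so nothing later overlaps Compliance Briefing either.
Release Review starts before Vendor Briefing ends → Vendor Briefing and Release Review overlap.
Design Huddle starts after Vendor Briefing ends, so nothing later overlaps Vendor Briefing either.
Design Huddle starts before Release Review ends → Release Review and Design Huddle overlap.
Onboarding Debrief starts after Release Review ends.
Onboarding Debrief starts after Design Huddle ends.

Design Huddle & Release Review, Release Review & Vendor Briefing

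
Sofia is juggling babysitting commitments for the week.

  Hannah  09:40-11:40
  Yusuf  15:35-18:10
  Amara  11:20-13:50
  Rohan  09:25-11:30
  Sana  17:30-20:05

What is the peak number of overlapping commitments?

Walk through starts and ends in time order (an end at T is processed before a start at T):
09:25 start Rohan → 1
09:40 start Hannah → 2
11:20 start Amara → 3
11:30 end Rohan → 2
11:40 end Hannah → 1
13:50 end Amara → 0
15:35 start Yusuf → 1
17:30 start Sana → 2
18:10 end Yusuf → 1
20:05 end Sana → 0
Peak is 3, at 11:20 (Amara, Hannah, Rohan).

3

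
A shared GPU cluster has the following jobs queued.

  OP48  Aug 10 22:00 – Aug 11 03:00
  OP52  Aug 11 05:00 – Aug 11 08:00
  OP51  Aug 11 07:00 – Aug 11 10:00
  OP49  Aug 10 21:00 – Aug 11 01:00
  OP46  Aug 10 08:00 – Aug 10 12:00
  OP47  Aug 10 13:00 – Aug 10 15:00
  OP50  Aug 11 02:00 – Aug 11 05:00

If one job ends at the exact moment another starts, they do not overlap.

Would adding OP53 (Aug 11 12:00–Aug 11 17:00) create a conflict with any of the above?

OP46: ends Aug 10 12:00 at or before OP53 starts Aug 11 12:00 → clear.
OP47: ends Aug 10 15:00 at or before OP53 starts Aug 11 12:00 → clear.
OP49: ends Aug 11 01:00 at or before OP53 starts Aug 11 12:00 → clear.
OP48: ends Aug 11 03:00 at or before OP53 starts Aug 11 12:00 → clear.
OP50: ends Aug 11 05:00 at or before OP53 starts Aug 11 12:00 → clear.
OP52: ends Aug 11 08:00 at or before OP53 starts Aug 11 12:00 → clear.
OP51: ends Aug 11 10:00 at or before OP53 starts Aug 11 12:00 → clear.

No — it doesn't clash with anything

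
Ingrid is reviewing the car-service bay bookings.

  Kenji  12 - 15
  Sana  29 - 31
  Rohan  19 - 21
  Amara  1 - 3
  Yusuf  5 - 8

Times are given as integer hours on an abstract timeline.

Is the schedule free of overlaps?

Yes

Sorted by start: Amara, Yusuf, Kenji, Rohan, Sana.
Yusuf starts after Amara ends, so Amara has no further overlaps.
Kenji starts after Yusuf ends, so Yusuf has no further overlaps.
Rohan starts after Kenji ends, so Kenji has no further overlaps.
Sana starts after Rohan ends.
Every pair is clear; the schedule has no overlaps.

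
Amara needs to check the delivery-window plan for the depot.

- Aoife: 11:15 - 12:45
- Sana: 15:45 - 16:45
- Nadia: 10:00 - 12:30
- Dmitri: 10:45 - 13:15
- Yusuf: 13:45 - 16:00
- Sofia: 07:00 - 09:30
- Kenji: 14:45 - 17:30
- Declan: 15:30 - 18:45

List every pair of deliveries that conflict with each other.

Sorted by start: Sofia, Nadia, Dmitri, Aoife, Yusuf, Kenji, Declan, Sana.
Nadia starts after Sofia ends, so Sofia has no further overlaps.
Dmitri starts before Nadia ends → Nadia and Dmitri overlap.
Aoife starts before Nadia ends → Nadia and Aoife overlap.
Yusuf starts after Nadia ends, so Nadia has no further overlaps.
Aoife starts before Dmitri ends → Dmitri and Aoife overlap.
Yusuf starts after Dmitri ends, so Dmitri has no further overlaps.
Yusuf starts after Aoife ends, so Aoife has no further overlaps.
Kenji starts before Yusuf ends → Yusuf and Kenji overlap.
Declan starts before Yusuf ends → Yusuf and Declan overlap.
Sana starts before Yusuf ends → Yusuf and Sana overlap.
Declan starts before Kenji ends → Kenji and Declan overlap.
Sana starts before Kenji ends → Kenji and Sana overlap.
Sana starts before Declan ends → Declan and Sana overlap.

Aoife & Dmitri, Aoife & Nadia, Declan & Kenji, Declan & Sana, Declan & Yusuf, Dmitri & Nadia, Kenji & Sana, Kenji & Yusuf, Sana & Yusuf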